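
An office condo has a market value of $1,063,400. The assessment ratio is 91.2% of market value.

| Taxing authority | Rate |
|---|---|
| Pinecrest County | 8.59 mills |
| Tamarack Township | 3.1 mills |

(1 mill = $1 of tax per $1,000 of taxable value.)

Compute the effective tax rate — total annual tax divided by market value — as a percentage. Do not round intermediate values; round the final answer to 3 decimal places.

Assessed value = $1,063,400 × 0.912 = $969,820.8
Pinecrest County: $969,820.8 × 0.00859 = $8,330.760672
Tamarack Township: $969,820.8 × 0.0031 = $3,006.44448
Total tax = $11,337.205152
Effective rate = $11,337.205152 ÷ $1,063,400 = 1.066% of market value

1.066%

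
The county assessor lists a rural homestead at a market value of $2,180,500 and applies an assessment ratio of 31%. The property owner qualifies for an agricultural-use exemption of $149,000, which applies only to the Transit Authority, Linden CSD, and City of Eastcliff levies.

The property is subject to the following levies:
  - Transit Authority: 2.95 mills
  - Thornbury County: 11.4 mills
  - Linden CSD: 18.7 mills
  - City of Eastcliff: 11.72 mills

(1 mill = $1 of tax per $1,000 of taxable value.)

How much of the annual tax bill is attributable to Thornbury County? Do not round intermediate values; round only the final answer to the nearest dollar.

$7,706

Assessed value = $2,180,500 × 0.31 = $675,955
Thornbury County taxable value = $675,955 (exemption does not apply)
Thornbury County levy = $675,955 × 0.0114 = $7,705.887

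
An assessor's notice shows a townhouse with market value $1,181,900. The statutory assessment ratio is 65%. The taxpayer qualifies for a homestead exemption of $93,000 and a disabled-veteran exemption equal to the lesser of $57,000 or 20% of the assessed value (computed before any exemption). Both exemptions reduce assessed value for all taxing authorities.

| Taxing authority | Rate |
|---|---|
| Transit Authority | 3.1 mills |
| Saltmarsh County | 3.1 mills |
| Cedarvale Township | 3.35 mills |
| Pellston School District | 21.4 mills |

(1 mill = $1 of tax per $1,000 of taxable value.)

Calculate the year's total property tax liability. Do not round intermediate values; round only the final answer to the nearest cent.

Assessed value = $1,181,900 × 0.65 = $768,235
Disabled-veteran exemption = min($57,000, 20% × $768,235) = min($57,000, $153,647) = $57,000 (dollar cap binds)
Taxable value = $768,235 − $93,000 − $57,000 = $618,235
Transit Authority: $618,235 × 0.0031 = $1,916.5285
Saltmarsh County: $618,235 × 0.0031 = $1,916.5285
Cedarvale Township: $618,235 × 0.00335 = $2,071.08725
Pellston School District: $618,235 × 0.0214 = $13,230.229
Total = $19,134.37325

$19,134.37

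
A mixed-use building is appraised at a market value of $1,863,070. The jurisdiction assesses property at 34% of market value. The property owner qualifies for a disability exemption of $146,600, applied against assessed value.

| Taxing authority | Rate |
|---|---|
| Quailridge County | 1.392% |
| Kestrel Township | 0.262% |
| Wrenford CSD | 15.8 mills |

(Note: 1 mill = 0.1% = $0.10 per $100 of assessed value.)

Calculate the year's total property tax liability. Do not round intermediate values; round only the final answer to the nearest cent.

Assessed value = $1,863,070 × 0.34 = $633,443.8
Taxable value = $633,443.8 − $146,600 = $486,843.8
Quailridge County: $486,843.8 × 0.01392 = $6,776.865696
Kestrel Township: $486,843.8 × 0.00262 = $1,275.530756
Wrenford CSD: $486,843.8 × 0.0158 = $7,692.13204
Total = $15,744.528492

$15,744.53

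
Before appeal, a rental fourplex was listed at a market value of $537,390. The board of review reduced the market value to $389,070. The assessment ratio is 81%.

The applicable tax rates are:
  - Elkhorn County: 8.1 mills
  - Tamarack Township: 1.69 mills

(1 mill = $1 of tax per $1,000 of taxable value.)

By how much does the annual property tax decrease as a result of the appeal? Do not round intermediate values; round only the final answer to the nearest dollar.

$1,176

Old assessed value = $537,390 × 0.81 = $435,285.9
New assessed value = $389,070 × 0.81 = $315,146.7
Combined rate = 0.0081 + 0.00169 = 0.00979
Old tax = $435,285.9 × 0.00979 = $4,261.448961
New tax = $315,146.7 × 0.00979 = $3,085.286193
Reduction = $4,261.448961 − $3,085.286193 = $1,176.162768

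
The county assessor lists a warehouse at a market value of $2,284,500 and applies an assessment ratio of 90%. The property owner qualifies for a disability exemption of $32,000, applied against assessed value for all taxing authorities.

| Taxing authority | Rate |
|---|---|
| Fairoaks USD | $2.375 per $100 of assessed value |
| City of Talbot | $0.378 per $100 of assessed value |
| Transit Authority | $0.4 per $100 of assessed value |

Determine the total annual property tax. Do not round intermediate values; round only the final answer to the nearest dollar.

Assessed value = $2,284,500 × 0.9 = $2,056,050
Taxable value = $2,056,050 − $32,000 = $2,024,050
Fairoaks USD: $2,024,050 × 0.02375 = $48,071.1875
City of Talbot: $2,024,050 × 0.00378 = $7,650.909
Transit Authority: $2,024,050 × 0.004 = $8,096.2
Total = $48,071.1875 + $7,650.909 + $8,096.2 = $63,818.2965

$63,818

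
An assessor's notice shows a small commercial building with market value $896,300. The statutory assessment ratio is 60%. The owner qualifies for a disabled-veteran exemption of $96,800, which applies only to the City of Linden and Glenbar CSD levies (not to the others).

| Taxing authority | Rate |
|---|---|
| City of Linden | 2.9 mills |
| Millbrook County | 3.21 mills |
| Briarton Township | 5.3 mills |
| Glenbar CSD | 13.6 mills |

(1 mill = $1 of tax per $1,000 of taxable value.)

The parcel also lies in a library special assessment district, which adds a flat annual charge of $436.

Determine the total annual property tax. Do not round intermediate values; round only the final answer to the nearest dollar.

$12,289

Assessed value = $896,300 × 0.6 = $537,780
City of Linden: ($537,780 − $96,800) × 0.0029 = $440,980 × 0.0029 = $1,278.842
Millbrook County: $537,780 × 0.00321 = $1,726.2738
Briarton Township: $537,780 × 0.0053 = $2,850.234
Glenbar CSD: ($537,780 − $96,800) × 0.0136 = $440,980 × 0.0136 = $5,997.328
Levies subtotal = $11,852.6778
Total = $11,852.6778 + $436 = $12,288.6778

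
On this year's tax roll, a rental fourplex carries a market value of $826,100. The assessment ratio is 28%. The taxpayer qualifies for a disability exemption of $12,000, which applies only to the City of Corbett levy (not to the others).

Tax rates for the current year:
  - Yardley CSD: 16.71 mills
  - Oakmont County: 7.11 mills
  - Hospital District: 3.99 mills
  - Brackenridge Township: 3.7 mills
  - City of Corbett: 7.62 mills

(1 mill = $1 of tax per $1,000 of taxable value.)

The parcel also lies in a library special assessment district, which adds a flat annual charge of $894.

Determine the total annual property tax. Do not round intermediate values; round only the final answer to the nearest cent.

Assessed value = $826,100 × 0.28 = $231,308
Yardley CSD: $231,308 × 0.01671 = $3,865.15668
Oakmont County: $231,308 × 0.00711 = $1,644.59988
Hospital District: $231,308 × 0.00399 = $922.91892
Brackenridge Township: $231,308 × 0.0037 = $855.8396
City of Corbett: ($231,308 − $12,000) × 0.00762 = $219,308 × 0.00762 = $1,671.12696
Levies subtotal = $8,959.64204
Total = $8,959.64204 + $894 = $9,853.64204

$9,853.64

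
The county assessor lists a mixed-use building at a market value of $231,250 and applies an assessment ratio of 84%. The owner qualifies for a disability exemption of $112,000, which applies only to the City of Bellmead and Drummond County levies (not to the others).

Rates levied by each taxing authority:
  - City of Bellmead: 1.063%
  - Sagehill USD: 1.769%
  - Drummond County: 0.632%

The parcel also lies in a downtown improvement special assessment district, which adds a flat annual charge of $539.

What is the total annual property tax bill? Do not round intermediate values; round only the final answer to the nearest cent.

$5,369.42

Assessed value = $231,250 × 0.84 = $194,250
City of Bellmead: ($194,250 − $112,000) × 0.01063 = $82,250 × 0.01063 = $874.3175
Sagehill USD: $194,250 × 0.01769 = $3,436.2825
Drummond County: ($194,250 − $112,000) × 0.00632 = $82,250 × 0.00632 = $519.82
Levies subtotal = $4,830.42
Total = $4,830.42 + $539 = $5,369.42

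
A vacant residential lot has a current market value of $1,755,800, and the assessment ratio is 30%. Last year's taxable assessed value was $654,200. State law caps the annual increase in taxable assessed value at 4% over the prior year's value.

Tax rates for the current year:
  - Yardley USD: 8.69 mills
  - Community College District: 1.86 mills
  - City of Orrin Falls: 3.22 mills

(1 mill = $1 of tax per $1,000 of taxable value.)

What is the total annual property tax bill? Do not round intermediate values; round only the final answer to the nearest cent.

Uncapped assessed value = $1,755,800 × 0.3 = $526,740
Cap limit = $654,200 × 1.04 = $680,368
Taxable assessed value = min($526,740, $680,368) = $526,740 (cap does not bind)
Yardley USD: $526,740 × 0.00869 = $4,577.3706
Community College District: $526,740 × 0.00186 = $979.7364
City of Orrin Falls: $526,740 × 0.00322 = $1,696.1028
Total = $7,253.2098

$7,253.21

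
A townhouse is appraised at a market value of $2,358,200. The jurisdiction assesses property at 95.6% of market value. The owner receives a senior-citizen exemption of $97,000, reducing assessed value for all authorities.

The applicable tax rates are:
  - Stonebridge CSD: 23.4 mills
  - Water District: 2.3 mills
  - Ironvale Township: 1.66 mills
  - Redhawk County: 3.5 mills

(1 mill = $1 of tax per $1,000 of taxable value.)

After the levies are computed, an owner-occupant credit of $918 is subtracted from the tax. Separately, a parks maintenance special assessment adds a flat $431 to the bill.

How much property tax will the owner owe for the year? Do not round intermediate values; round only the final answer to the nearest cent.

$66,091.57

Assessed value = $2,358,200 × 0.956 = $2,254,439.2
Taxable value = $2,254,439.2 − $97,000 = $2,157,439.2
Stonebridge CSD: $2,157,439.2 × 0.0234 = $50,484.07728
Water District: $2,157,439.2 × 0.0023 = $4,962.11016
Ironvale Township: $2,157,439.2 × 0.00166 = $3,581.349072
Redhawk County: $2,157,439.2 × 0.0035 = $7,551.0372
Levies subtotal = $66,578.573712
After credit = $66,578.573712 − $918 = $65,660.573712
Total = $65,660.573712 + $431 = $66,091.573712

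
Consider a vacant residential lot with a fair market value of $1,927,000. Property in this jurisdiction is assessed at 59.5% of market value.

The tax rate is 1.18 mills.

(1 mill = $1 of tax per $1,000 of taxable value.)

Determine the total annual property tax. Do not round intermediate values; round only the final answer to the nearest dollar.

Assessed value = $1,927,000 × 0.595 = $1,146,565
Tax = $1,146,565 × 0.00118 = $1,352.9467

$1,353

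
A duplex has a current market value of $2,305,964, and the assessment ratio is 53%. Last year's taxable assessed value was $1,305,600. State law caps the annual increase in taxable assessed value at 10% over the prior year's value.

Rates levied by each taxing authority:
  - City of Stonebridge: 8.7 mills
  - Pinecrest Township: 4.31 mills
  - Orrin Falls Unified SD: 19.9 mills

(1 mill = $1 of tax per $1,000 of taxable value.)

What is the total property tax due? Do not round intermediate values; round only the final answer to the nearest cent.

Uncapped assessed value = $2,305,964 × 0.53 = $1,222,160.92
Cap limit = $1,305,600 × 1.1 = $1,436,160
Taxable assessed value = min($1,222,160.92, $1,436,160) = $1,222,160.92 (cap does not bind)
City of Stonebridge: $1,222,160.92 × 0.0087 = $10,632.800004
Pinecrest Township: $1,222,160.92 × 0.00431 = $5,267.5135652
Orrin Falls Unified SD: $1,222,160.92 × 0.0199 = $24,321.002308
Total = $40,221.3158772

$40,221.32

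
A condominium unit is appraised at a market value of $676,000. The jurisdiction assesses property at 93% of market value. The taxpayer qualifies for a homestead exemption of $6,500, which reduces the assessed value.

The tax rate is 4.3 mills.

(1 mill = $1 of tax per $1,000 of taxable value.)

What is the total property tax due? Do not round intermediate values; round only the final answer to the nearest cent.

Assessed value = $676,000 × 0.93 = $628,680
Taxable value = $628,680 − $6,500 = $622,180
Tax = $622,180 × 0.0043 = $2,675.374

$2,675.37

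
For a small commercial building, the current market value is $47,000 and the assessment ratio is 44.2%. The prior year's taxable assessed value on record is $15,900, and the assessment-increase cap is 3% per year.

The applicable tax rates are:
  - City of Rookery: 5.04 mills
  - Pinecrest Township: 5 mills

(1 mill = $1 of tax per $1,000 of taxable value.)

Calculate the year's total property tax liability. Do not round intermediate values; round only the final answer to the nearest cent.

$164.43

Uncapped assessed value = $47,000 × 0.442 = $20,774
Cap limit = $15,900 × 1.03 = $16,377
Taxable assessed value = min($20,774, $16,377) = $16,377 (cap binds)
City of Rookery: $16,377 × 0.00504 = $82.54008
Pinecrest Township: $16,377 × 0.005 = $81.885
Total = $164.42508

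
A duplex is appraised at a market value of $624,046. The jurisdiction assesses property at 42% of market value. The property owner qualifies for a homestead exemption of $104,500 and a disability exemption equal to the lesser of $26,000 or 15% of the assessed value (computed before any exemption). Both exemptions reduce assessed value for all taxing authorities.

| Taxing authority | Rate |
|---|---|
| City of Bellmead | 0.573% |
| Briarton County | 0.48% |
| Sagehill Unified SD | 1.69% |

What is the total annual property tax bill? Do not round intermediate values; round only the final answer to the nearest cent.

Assessed value = $624,046 × 0.42 = $262,099.32
Disability exemption = min($26,000, 15% × $262,099.32) = min($26,000, $39,314.898) = $26,000 (dollar cap binds)
Taxable value = $262,099.32 − $104,500 − $26,000 = $131,599.32
City of Bellmead: $131,599.32 × 0.00573 = $754.0641036
Briarton County: $131,599.32 × 0.0048 = $631.676736
Sagehill Unified SD: $131,599.32 × 0.0169 = $2,224.028508
Total = $3,609.7693476

$3,609.77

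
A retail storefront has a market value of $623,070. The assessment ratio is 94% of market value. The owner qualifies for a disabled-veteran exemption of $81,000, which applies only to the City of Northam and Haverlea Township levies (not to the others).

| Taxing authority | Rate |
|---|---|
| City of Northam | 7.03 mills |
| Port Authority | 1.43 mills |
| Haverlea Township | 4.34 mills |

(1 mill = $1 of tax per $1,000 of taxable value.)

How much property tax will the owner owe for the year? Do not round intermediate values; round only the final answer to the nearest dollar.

$6,576

Assessed value = $623,070 × 0.94 = $585,685.8
City of Northam: ($585,685.8 − $81,000) × 0.00703 = $504,685.8 × 0.00703 = $3,547.941174
Port Authority: $585,685.8 × 0.00143 = $837.530694
Haverlea Township: ($585,685.8 − $81,000) × 0.00434 = $504,685.8 × 0.00434 = $2,190.336372
Total = $6,575.80824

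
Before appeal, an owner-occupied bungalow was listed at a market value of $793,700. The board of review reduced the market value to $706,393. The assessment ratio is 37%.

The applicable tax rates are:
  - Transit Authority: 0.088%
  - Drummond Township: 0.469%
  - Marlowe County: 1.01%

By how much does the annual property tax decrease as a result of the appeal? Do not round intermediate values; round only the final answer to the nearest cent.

$506.20

Old assessed value = $793,700 × 0.37 = $293,669
New assessed value = $706,393 × 0.37 = $261,365.41
Combined rate = 0.00088 + 0.00469 + 0.0101 = 0.01567
Old tax = $293,669 × 0.01567 = $4,601.79323
New tax = $261,365.41 × 0.01567 = $4,095.5959747
Reduction = $4,601.79323 − $4,095.5959747 = $506.1972553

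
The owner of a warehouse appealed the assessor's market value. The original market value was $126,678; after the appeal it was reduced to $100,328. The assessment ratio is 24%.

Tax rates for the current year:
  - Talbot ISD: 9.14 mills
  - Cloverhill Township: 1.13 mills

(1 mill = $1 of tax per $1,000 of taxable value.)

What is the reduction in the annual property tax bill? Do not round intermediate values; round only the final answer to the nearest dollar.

$65

Old assessed value = $126,678 × 0.24 = $30,402.72
New assessed value = $100,328 × 0.24 = $24,078.72
Combined rate = 0.00914 + 0.00113 = 0.01027
Old tax = $30,402.72 × 0.01027 = $312.2359344
New tax = $24,078.72 × 0.01027 = $247.2884544
Reduction = $312.2359344 − $247.2884544 = $64.94748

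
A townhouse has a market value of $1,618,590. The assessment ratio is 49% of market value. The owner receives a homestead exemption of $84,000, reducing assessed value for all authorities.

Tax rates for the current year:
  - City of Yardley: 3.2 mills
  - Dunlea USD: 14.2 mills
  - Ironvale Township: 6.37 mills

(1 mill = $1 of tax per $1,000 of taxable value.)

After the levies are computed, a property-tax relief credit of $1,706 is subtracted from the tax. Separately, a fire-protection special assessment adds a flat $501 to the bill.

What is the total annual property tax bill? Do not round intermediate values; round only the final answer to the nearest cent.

$15,650.52

Assessed value = $1,618,590 × 0.49 = $793,109.1
Taxable value = $793,109.1 − $84,000 = $709,109.1
City of Yardley: $709,109.1 × 0.0032 = $2,269.14912
Dunlea USD: $709,109.1 × 0.0142 = $10,069.34922
Ironvale Township: $709,109.1 × 0.00637 = $4,517.024967
Levies subtotal = $16,855.523307
After credit = $16,855.523307 − $1,706 = $15,149.523307
Total = $15,149.523307 + $501 = $15,650.523307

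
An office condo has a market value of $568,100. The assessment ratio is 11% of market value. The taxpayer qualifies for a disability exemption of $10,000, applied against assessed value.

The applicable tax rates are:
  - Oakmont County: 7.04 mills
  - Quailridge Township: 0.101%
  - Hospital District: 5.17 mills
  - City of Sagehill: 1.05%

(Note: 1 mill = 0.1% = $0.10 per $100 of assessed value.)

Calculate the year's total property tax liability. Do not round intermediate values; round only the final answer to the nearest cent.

$1,245.09

Assessed value = $568,100 × 0.11 = $62,491
Taxable value = $62,491 − $10,000 = $52,491
Oakmont County: $52,491 × 0.00704 = $369.53664
Quailridge Township: $52,491 × 0.00101 = $53.01591
Hospital District: $52,491 × 0.00517 = $271.37847
City of Sagehill: $52,491 × 0.0105 = $551.1555
Total = $1,245.08652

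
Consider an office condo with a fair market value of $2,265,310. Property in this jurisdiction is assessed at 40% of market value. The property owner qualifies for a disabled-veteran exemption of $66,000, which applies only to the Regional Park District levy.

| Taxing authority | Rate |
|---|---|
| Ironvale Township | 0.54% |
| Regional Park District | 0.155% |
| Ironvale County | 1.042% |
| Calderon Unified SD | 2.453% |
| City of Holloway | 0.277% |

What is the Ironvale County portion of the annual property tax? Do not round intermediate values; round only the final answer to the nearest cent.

Assessed value = $2,265,310 × 0.4 = $906,124
Ironvale County taxable value = $906,124 (exemption does not apply)
Ironvale County levy = $906,124 × 0.01042 = $9,441.81208

$9,441.81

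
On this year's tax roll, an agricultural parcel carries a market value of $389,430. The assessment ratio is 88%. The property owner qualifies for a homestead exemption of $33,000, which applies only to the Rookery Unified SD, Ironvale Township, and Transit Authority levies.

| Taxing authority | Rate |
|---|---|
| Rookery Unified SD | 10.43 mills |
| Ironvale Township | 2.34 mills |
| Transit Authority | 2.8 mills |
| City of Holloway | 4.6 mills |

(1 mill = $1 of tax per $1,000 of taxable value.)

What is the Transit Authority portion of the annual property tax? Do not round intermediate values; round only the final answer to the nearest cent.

$867.16

Assessed value = $389,430 × 0.88 = $342,698.4
Transit Authority taxable value = $342,698.4 − $33,000 = $309,698.4
Transit Authority levy = $309,698.4 × 0.0028 = $867.15552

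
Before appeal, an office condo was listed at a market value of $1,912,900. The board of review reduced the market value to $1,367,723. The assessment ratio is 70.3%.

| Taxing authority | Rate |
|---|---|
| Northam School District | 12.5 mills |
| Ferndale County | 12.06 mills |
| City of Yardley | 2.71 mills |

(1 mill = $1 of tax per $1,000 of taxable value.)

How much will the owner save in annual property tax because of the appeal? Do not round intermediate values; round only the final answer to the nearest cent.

$10,451.48

Old assessed value = $1,912,900 × 0.703 = $1,344,768.7
New assessed value = $1,367,723 × 0.703 = $961,509.269
Combined rate = 0.0125 + 0.01206 + 0.00271 = 0.02727
Old tax = $1,344,768.7 × 0.02727 = $36,671.842449
New tax = $961,509.269 × 0.02727 = $26,220.35776563
Reduction = $36,671.842449 − $26,220.35776563 = $10,451.48468337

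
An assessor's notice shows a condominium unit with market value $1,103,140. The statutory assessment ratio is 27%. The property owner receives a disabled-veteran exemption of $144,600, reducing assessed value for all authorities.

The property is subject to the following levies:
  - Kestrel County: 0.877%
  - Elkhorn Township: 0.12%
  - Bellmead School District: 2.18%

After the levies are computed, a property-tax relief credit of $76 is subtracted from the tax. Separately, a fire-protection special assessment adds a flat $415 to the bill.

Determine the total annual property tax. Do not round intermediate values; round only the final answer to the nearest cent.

Assessed value = $1,103,140 × 0.27 = $297,847.8
Taxable value = $297,847.8 − $144,600 = $153,247.8
Kestrel County: $153,247.8 × 0.00877 = $1,343.983206
Elkhorn Township: $153,247.8 × 0.0012 = $183.89736
Bellmead School District: $153,247.8 × 0.0218 = $3,340.80204
Levies subtotal = $4,868.682606
After credit = $4,868.682606 − $76 = $4,792.682606
Total = $4,792.682606 + $415 = $5,207.682606

$5,207.68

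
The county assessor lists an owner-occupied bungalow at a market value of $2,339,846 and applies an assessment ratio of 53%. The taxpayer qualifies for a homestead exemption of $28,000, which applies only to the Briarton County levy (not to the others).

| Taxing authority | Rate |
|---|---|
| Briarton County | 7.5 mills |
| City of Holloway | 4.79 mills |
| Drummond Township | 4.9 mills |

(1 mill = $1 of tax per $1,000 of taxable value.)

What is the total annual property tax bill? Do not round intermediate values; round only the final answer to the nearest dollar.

$21,108

Assessed value = $2,339,846 × 0.53 = $1,240,118.38
Briarton County: ($1,240,118.38 − $28,000) × 0.0075 = $1,212,118.38 × 0.0075 = $9,090.88785
City of Holloway: $1,240,118.38 × 0.00479 = $5,940.1670402
Drummond Township: $1,240,118.38 × 0.0049 = $6,076.580062
Total = $21,107.6349522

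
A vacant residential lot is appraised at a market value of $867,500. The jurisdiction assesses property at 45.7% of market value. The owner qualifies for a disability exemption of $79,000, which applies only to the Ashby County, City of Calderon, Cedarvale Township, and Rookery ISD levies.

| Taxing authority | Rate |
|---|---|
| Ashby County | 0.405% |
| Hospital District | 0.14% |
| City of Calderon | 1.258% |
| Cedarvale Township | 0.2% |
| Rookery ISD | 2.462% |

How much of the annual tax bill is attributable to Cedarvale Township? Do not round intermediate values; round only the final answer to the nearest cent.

$634.90

Assessed value = $867,500 × 0.457 = $396,447.5
Cedarvale Township taxable value = $396,447.5 − $79,000 = $317,447.5
Cedarvale Township levy = $317,447.5 × 0.002 = $634.895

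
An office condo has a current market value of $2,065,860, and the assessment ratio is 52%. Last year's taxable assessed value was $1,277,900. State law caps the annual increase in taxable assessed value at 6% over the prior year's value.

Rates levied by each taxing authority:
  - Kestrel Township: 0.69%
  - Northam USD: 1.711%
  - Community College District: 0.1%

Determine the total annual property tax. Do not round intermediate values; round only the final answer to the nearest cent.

Uncapped assessed value = $2,065,860 × 0.52 = $1,074,247.2
Cap limit = $1,277,900 × 1.06 = $1,354,574
Taxable assessed value = min($1,074,247.2, $1,354,574) = $1,074,247.2 (cap does not bind)
Kestrel Township: $1,074,247.2 × 0.0069 = $7,412.30568
Northam USD: $1,074,247.2 × 0.01711 = $18,380.369592
Community College District: $1,074,247.2 × 0.001 = $1,074.2472
Total = $26,866.922472

$26,866.92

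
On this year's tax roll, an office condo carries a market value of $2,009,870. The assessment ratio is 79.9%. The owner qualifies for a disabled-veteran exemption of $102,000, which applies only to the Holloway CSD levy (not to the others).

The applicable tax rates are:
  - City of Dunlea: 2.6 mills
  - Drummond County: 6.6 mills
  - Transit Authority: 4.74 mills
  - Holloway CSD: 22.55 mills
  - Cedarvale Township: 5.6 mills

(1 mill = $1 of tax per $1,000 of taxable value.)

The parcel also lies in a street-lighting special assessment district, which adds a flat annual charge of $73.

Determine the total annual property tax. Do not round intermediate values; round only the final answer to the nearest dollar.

$65,365

Assessed value = $2,009,870 × 0.799 = $1,605,886.13
City of Dunlea: $1,605,886.13 × 0.0026 = $4,175.303938
Drummond County: $1,605,886.13 × 0.0066 = $10,598.848458
Transit Authority: $1,605,886.13 × 0.00474 = $7,611.9002562
Holloway CSD: ($1,605,886.13 − $102,000) × 0.02255 = $1,503,886.13 × 0.02255 = $33,912.6322315
Cedarvale Township: $1,605,886.13 × 0.0056 = $8,992.962328
Levies subtotal = $65,291.6472117
Total = $65,291.6472117 + $73 = $65,364.6472117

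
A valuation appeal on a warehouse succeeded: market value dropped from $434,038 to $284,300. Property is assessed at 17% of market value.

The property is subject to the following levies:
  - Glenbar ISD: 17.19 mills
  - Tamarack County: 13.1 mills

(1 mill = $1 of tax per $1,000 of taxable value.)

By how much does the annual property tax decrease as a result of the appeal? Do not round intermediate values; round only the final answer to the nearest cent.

Old assessed value = $434,038 × 0.17 = $73,786.46
New assessed value = $284,300 × 0.17 = $48,331
Combined rate = 0.01719 + 0.0131 = 0.03029
Old tax = $73,786.46 × 0.03029 = $2,234.9918734
New tax = $48,331 × 0.03029 = $1,463.94599
Reduction = $2,234.9918734 − $1,463.94599 = $771.0458834

$771.05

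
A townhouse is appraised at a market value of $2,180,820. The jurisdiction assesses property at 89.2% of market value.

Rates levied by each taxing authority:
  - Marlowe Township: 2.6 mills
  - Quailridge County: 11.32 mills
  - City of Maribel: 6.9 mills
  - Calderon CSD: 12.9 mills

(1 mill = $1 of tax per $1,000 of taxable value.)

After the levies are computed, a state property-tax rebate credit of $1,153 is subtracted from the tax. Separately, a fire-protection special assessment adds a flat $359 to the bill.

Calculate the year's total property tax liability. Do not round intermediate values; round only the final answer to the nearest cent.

$64,801.23

Assessed value = $2,180,820 × 0.892 = $1,945,291.44
Marlowe Township: $1,945,291.44 × 0.0026 = $5,057.757744
Quailridge County: $1,945,291.44 × 0.01132 = $22,020.6991008
City of Maribel: $1,945,291.44 × 0.0069 = $13,422.510936
Calderon CSD: $1,945,291.44 × 0.0129 = $25,094.259576
Levies subtotal = $65,595.2273568
After credit = $65,595.2273568 − $1,153 = $64,442.2273568
Total = $64,442.2273568 + $359 = $64,801.2273568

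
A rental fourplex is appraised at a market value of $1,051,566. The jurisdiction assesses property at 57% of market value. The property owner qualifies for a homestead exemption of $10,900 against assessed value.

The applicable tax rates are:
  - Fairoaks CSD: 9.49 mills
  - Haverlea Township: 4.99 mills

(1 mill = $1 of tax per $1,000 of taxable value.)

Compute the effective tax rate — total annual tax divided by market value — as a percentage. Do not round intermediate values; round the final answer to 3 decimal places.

Assessed value = $1,051,566 × 0.57 = $599,392.62
Taxable value = $599,392.62 − $10,900 = $588,492.62
Fairoaks CSD: $588,492.62 × 0.00949 = $5,584.7949638
Haverlea Township: $588,492.62 × 0.00499 = $2,936.5781738
Total tax = $8,521.3731376
Effective rate = $8,521.3731376 ÷ $1,051,566 = 0.810% of market value

0.810%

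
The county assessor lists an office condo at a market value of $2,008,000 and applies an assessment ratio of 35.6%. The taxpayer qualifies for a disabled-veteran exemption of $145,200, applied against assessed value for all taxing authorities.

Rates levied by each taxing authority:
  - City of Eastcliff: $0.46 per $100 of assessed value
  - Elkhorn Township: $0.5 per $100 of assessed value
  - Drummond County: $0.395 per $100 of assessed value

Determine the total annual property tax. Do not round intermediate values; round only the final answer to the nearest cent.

$7,718.73

Assessed value = $2,008,000 × 0.356 = $714,848
Taxable value = $714,848 − $145,200 = $569,648
City of Eastcliff: $569,648 × 0.0046 = $2,620.3808
Elkhorn Township: $569,648 × 0.005 = $2,848.24
Drummond County: $569,648 × 0.00395 = $2,250.1096
Total = $2,620.3808 + $2,848.24 + $2,250.1096 = $7,718.7304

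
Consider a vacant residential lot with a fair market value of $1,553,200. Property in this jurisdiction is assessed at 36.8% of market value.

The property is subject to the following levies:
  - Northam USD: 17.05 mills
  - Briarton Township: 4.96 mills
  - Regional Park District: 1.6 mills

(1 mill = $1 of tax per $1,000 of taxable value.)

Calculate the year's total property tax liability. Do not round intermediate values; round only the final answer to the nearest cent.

Assessed value = $1,553,200 × 0.368 = $571,577.6
Northam USD: $571,577.6 × 0.01705 = $9,745.39808
Briarton Township: $571,577.6 × 0.00496 = $2,835.024896
Regional Park District: $571,577.6 × 0.0016 = $914.52416
Total = $9,745.39808 + $2,835.024896 + $914.52416 = $13,494.947136

$13,494.95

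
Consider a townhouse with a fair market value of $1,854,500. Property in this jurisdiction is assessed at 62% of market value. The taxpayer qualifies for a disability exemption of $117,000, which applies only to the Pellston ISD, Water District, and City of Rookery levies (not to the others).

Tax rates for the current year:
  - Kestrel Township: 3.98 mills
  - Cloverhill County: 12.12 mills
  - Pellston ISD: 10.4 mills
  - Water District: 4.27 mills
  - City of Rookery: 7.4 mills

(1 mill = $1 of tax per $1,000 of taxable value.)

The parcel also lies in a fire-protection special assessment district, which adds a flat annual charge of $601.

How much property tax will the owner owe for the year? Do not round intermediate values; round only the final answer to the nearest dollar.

Assessed value = $1,854,500 × 0.62 = $1,149,790
Kestrel Township: $1,149,790 × 0.00398 = $4,576.1642
Cloverhill County: $1,149,790 × 0.01212 = $13,935.4548
Pellston ISD: ($1,149,790 − $117,000) × 0.0104 = $1,032,790 × 0.0104 = $10,741.016
Water District: ($1,149,790 − $117,000) × 0.00427 = $1,032,790 × 0.00427 = $4,410.0133
City of Rookery: ($1,149,790 − $117,000) × 0.0074 = $1,032,790 × 0.0074 = $7,642.646
Levies subtotal = $41,305.2943
Total = $41,305.2943 + $601 = $41,906.2943

$41,906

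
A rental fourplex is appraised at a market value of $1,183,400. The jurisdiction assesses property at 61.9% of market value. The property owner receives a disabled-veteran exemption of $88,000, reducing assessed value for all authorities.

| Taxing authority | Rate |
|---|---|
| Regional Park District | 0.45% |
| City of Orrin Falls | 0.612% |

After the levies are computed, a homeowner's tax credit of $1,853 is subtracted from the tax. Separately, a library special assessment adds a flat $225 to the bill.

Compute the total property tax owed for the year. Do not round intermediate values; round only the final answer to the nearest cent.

Assessed value = $1,183,400 × 0.619 = $732,524.6
Taxable value = $732,524.6 − $88,000 = $644,524.6
Regional Park District: $644,524.6 × 0.0045 = $2,900.3607
City of Orrin Falls: $644,524.6 × 0.00612 = $3,944.490552
Levies subtotal = $6,844.851252
After credit = $6,844.851252 − $1,853 = $4,991.851252
Total = $4,991.851252 + $225 = $5,216.851252

$5,216.85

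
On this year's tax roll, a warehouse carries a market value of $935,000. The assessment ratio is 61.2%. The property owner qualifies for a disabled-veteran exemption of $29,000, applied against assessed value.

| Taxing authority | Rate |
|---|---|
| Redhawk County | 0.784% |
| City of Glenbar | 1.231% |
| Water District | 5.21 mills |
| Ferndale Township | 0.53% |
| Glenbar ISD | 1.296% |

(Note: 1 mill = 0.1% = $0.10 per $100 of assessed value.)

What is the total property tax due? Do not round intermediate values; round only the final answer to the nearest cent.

$23,695.26

Assessed value = $935,000 × 0.612 = $572,220
Taxable value = $572,220 − $29,000 = $543,220
Redhawk County: $543,220 × 0.00784 = $4,258.8448
City of Glenbar: $543,220 × 0.01231 = $6,687.0382
Water District: $543,220 × 0.00521 = $2,830.1762
Ferndale Township: $543,220 × 0.0053 = $2,879.066
Glenbar ISD: $543,220 × 0.01296 = $7,040.1312
Total = $23,695.2564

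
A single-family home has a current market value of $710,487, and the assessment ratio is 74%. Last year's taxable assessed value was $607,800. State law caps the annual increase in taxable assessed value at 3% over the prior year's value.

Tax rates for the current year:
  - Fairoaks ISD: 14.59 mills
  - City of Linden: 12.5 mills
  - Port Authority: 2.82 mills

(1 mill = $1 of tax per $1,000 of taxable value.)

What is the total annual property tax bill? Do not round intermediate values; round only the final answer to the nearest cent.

Uncapped assessed value = $710,487 × 0.74 = $525,760.38
Cap limit = $607,800 × 1.03 = $626,034
Taxable assessed value = min($525,760.38, $626,034) = $525,760.38 (cap does not bind)
Fairoaks ISD: $525,760.38 × 0.01459 = $7,670.8439442
City of Linden: $525,760.38 × 0.0125 = $6,572.00475
Port Authority: $525,760.38 × 0.00282 = $1,482.6442716
Total = $15,725.4929658

$15,725.49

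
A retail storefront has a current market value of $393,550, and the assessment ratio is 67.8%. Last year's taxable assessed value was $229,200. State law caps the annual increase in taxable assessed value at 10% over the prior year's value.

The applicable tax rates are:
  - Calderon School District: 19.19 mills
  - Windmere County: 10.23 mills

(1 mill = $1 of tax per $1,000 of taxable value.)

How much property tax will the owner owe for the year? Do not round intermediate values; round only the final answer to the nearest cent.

Uncapped assessed value = $393,550 × 0.678 = $266,826.9
Cap limit = $229,200 × 1.1 = $252,120
Taxable assessed value = min($266,826.9, $252,120) = $252,120 (cap binds)
Calderon School District: $252,120 × 0.01919 = $4,838.1828
Windmere County: $252,120 × 0.01023 = $2,579.1876
Total = $7,417.3704

$7,417.37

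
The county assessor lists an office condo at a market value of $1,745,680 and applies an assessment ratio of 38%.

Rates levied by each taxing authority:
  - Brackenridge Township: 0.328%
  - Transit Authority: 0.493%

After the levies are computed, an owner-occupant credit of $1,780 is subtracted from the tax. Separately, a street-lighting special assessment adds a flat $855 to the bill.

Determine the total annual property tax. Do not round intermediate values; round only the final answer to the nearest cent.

Assessed value = $1,745,680 × 0.38 = $663,358.4
Brackenridge Township: $663,358.4 × 0.00328 = $2,175.815552
Transit Authority: $663,358.4 × 0.00493 = $3,270.356912
Levies subtotal = $5,446.172464
After credit = $5,446.172464 − $1,780 = $3,666.172464
Total = $3,666.172464 + $855 = $4,521.172464

$4,521.17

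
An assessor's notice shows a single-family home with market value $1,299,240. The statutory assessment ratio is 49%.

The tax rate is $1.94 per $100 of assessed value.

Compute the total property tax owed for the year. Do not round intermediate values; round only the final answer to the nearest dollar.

$12,351

Assessed value = $1,299,240 × 0.49 = $636,627.6
Tax = $636,627.6 × 0.0194 = $12,350.57544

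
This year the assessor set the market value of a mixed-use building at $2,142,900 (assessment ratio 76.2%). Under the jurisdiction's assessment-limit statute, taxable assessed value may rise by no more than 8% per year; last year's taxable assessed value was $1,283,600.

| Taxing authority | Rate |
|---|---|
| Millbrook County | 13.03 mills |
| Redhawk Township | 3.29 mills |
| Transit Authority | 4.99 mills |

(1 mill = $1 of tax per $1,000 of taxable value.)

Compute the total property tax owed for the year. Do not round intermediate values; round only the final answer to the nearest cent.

$29,541.80

Uncapped assessed value = $2,142,900 × 0.762 = $1,632,889.8
Cap limit = $1,283,600 × 1.08 = $1,386,288
Taxable assessed value = min($1,632,889.8, $1,386,288) = $1,386,288 (cap binds)
Millbrook County: $1,386,288 × 0.01303 = $18,063.33264
Redhawk Township: $1,386,288 × 0.00329 = $4,560.88752
Transit Authority: $1,386,288 × 0.00499 = $6,917.57712
Total = $29,541.79728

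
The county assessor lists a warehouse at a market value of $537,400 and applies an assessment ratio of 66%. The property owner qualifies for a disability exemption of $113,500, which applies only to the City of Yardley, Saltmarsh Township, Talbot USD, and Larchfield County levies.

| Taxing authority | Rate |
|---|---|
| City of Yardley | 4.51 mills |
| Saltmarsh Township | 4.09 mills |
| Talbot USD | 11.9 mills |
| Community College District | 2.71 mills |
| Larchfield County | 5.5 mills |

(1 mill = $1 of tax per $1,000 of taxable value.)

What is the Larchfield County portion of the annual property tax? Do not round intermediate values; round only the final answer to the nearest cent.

Assessed value = $537,400 × 0.66 = $354,684
Larchfield County taxable value = $354,684 − $113,500 = $241,184
Larchfield County levy = $241,184 × 0.0055 = $1,326.512

$1,326.51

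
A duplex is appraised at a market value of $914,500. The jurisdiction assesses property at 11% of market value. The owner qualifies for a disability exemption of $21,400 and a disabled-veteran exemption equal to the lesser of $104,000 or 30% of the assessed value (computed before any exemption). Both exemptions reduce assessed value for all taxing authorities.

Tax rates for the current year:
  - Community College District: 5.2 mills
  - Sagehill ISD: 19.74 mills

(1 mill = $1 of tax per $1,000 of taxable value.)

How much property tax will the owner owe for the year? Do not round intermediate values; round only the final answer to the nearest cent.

Assessed value = $914,500 × 0.11 = $100,595
Disabled-veteran exemption = min($104,000, 30% × $100,595) = min($104,000, $30,178.5) = $30,178.5 (percentage binds)
Taxable value = $100,595 − $21,400 − $30,178.5 = $49,016.5
Community College District: $49,016.5 × 0.0052 = $254.8858
Sagehill ISD: $49,016.5 × 0.01974 = $967.58571
Total = $1,222.47151

$1,222.47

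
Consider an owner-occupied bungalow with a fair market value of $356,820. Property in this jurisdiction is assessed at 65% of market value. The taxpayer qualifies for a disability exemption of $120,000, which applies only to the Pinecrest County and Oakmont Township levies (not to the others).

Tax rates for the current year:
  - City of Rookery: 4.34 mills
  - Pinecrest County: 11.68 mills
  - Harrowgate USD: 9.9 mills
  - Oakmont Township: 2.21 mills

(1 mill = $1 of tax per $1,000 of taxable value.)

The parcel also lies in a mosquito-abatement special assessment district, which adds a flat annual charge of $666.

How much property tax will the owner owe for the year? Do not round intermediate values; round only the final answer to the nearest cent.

$5,523.48

Assessed value = $356,820 × 0.65 = $231,933
City of Rookery: $231,933 × 0.00434 = $1,006.58922
Pinecrest County: ($231,933 − $120,000) × 0.01168 = $111,933 × 0.01168 = $1,307.37744
Harrowgate USD: $231,933 × 0.0099 = $2,296.1367
Oakmont Township: ($231,933 − $120,000) × 0.00221 = $111,933 × 0.00221 = $247.37193
Levies subtotal = $4,857.47529
Total = $4,857.47529 + $666 = $5,523.47529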